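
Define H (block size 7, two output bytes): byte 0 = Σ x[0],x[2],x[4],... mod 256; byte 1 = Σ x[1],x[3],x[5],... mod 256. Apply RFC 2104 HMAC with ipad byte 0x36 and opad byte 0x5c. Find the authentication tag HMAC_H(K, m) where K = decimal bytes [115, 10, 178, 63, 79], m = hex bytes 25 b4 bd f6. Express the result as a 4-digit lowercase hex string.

Key decimal bytes [115, 10, 178, 63, 79] = 73 0a b2 3f 4f is 5 bytes ≤ B = 7; zero-pad to 7 bytes: K' = 73 0a b2 3f 4f 00 00.
K' ⊕ ipad = 45 3c 84 09 79 36 36.  K' ⊕ opad = 2f 56 ee 63 13 5c 5c.
Inner input = (K'⊕ipad) ∥ m = 45 3c 84 09 79 36 36 ∥ 25 b4 bd f6.
Inner hash: even-index sum = 802 mod 256 = 34; odd-index sum = 349 mod 256 = 93 → 22 5d.
Outer input = (K'⊕opad) ∥ inner = 2f 56 ee 63 13 5c 5c ∥ 22 5d.
Outer hash (tag): even-index sum = 489 mod 256 = 233; odd-index sum = 311 mod 256 = 55 → e9 37.

e937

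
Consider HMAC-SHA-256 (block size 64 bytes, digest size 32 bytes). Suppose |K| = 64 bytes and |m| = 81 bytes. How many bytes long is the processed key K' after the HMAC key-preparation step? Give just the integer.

64

Key is 64 ≤ 64 bytes, zero-padded: |K'| = 64.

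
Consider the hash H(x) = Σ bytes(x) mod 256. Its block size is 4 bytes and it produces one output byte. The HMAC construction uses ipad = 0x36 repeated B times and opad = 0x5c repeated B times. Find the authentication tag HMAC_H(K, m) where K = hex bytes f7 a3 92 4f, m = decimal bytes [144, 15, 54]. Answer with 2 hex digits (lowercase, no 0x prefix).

d3

Key hex bytes f7 a3 92 4f is exactly B = 4 bytes: K' = f7 a3 92 4f.
K' ⊕ ipad = c1 95 a4 79.  K' ⊕ opad = ab ff ce 13.
Inner input = (K'⊕ipad) ∥ m = c1 95 a4 79 ∥ 90 0f 36.
Inner hash: sum = 193+149+164+121+144+15+54 = 840; mod 256 = 72 → 48.
Outer input = (K'⊕opad) ∥ inner = ab ff ce 13 ∥ 48.
Outer hash (tag): sum = 171+255+206+19+72 = 723; mod 256 = 211 → d3.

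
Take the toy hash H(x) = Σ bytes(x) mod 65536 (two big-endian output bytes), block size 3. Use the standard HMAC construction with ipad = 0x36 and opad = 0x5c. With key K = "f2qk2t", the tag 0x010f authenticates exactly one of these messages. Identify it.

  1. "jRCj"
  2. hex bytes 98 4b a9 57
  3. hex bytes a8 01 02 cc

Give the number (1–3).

3

Key "f2qk2t" = 66 32 71 6b 32 74 is 6 bytes > B = 3, so hash it first: H(key) = 02 1a, then zero-pad to 3 bytes: K' = 02 1a 00.
K' ⊕ ipad = 34 2c 36; K' ⊕ opad = 5e 46 5c.
m1: inner = H(34 2c 36 6a 52 43 6a) = 01 ff; tag = H(5e 46 5c 01 ff) = 0200
m2: inner = H(34 2c 36 98 4b a9 57) = 02 79; tag = H(5e 46 5c 02 79) = 017b
m3: inner = H(34 2c 36 a8 01 02 cc) = 02 0d; tag = H(5e 46 5c 02 0d) = 010f ← matches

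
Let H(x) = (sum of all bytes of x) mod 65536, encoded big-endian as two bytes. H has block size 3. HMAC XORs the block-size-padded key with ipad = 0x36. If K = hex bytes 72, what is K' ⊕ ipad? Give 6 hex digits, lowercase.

Key hex bytes 72 is 1 byte ≤ B = 3; zero-pad to 3 bytes: K' = 72 00 00.
XOR each byte with 0x36: 72⊕36=44, 00⊕36=36, 00⊕36=36.

443636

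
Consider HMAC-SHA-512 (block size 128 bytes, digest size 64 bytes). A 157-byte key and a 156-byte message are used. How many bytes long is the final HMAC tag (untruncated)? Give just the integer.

64

The tag is one SHA-512 digest: 64 bytes.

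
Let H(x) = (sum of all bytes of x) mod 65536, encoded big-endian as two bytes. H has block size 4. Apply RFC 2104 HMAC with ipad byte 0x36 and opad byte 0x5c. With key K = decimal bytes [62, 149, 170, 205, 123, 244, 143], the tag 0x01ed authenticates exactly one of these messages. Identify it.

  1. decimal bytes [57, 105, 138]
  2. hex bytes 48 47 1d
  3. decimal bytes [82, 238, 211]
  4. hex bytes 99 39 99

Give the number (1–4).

2

Key decimal bytes [62, 149, 170, 205, 123, 244, 143] = 3e 95 aa cd 7b f4 8f is 7 bytes > B = 4, so hash it first: H(key) = 04 48, then zero-pad to 4 bytes: K' = 04 48 00 00.
K' ⊕ ipad = 32 7e 36 36; K' ⊕ opad = 58 14 5c 5c.
m1: inner = H(32 7e 36 36 39 69 8a) = 02 48; tag = H(58 14 5c 5c 02 48) = 016e
m2: inner = H(32 7e 36 36 48 47 1d) = 01 c8; tag = H(58 14 5c 5c 01 c8) = 01ed ← matches
m3: inner = H(32 7e 36 36 52 ee d3) = 03 2f; tag = H(58 14 5c 5c 03 2f) = 0156
m4: inner = H(32 7e 36 36 99 39 99) = 02 87; tag = H(58 14 5c 5c 02 87) = 01ad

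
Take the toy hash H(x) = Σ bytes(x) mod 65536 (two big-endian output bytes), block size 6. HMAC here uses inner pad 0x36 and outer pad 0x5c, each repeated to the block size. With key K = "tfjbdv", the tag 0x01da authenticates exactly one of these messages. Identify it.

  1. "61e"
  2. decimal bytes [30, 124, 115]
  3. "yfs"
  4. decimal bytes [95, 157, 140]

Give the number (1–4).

1

Key "tfjbdv" = 74 66 6a 62 64 76 is exactly B = 6 bytes: K' = 74 66 6a 62 64 76.
K' ⊕ ipad = 42 50 5c 54 52 40; K' ⊕ opad = 28 3a 36 3e 38 2a.
m1: inner = H(42 50 5c 54 52 40 36 31 65) = 02 a0; tag = H(28 3a 36 3e 38 2a 02 a0) = 01da ← matches
m2: inner = H(42 50 5c 54 52 40 1e 7c 73) = 02 e1; tag = H(28 3a 36 3e 38 2a 02 e1) = 021b
m3: inner = H(42 50 5c 54 52 40 79 66 73) = 03 26; tag = H(28 3a 36 3e 38 2a 03 26) = 0161
m4: inner = H(42 50 5c 54 52 40 5f 9d 8c) = 03 5c; tag = H(28 3a 36 3e 38 2a 03 5c) = 0197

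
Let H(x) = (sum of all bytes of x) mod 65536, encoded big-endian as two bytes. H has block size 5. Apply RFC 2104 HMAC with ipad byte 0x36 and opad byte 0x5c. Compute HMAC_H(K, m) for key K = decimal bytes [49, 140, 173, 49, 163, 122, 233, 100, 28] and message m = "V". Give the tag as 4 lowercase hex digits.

022b

Key decimal bytes [49, 140, 173, 49, 163, 122, 233, 100, 28] = 31 8c ad 31 a3 7a e9 64 1c is 9 bytes > B = 5, so hash it first: H(key) = 04 21, then zero-pad to 5 bytes: K' = 04 21 00 00 00.
K' ⊕ ipad = 32 17 36 36 36.  K' ⊕ opad = 58 7d 5c 5c 5c.
Inner input = (K'⊕ipad) ∥ m = 32 17 36 36 36 ∥ 56.
Inner hash: sum = 50+23+54+54+54+86 = 321 → 01 41.
Outer input = (K'⊕opad) ∥ inner = 58 7d 5c 5c 5c ∥ 01 41.
Outer hash (tag): sum = 88+125+92+92+92+1+65 = 555 → 02 2b.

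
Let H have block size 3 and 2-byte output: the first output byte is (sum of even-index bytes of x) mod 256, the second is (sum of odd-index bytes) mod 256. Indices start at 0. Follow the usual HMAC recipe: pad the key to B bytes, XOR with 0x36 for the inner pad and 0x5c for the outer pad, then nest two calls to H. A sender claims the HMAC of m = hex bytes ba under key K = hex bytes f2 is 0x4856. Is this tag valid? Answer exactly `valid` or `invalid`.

invalid

Key hex bytes f2 is 1 byte ≤ B = 3; zero-pad to 3 bytes: K' = f2 00 00.
K' ⊕ ipad = c4 36 36; K' ⊕ opad = ae 5c 5c.
Inner hash: even-index sum = 250 mod 256 = 250; odd-index sum = 240 mod 256 = 240 → fa f0.
Outer hash (recomputed tag): even-index sum = 506 mod 256 = 250; odd-index sum = 342 mod 256 = 86 → fa 56.
Recomputed tag = fa56; claimed = 4856 → mismatch.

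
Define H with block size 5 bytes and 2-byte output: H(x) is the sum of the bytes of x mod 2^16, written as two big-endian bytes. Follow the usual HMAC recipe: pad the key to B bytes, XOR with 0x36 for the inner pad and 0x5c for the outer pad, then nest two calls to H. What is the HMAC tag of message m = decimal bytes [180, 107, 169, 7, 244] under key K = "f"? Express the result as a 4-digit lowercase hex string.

0298

Key "f" = 66 is 1 byte ≤ B = 5; zero-pad to 5 bytes: K' = 66 00 00 00 00.
K' ⊕ ipad = 50 36 36 36 36.  K' ⊕ opad = 3a 5c 5c 5c 5c.
Inner input = (K'⊕ipad) ∥ m = 50 36 36 36 36 ∥ b4 6b a9 07 f4.
Inner hash: sum = 80+54+54+54+54+180+107+169+7+244 = 1003 → 03 eb.
Outer input = (K'⊕opad) ∥ inner = 3a 5c 5c 5c 5c ∥ 03 eb.
Outer hash (tag): sum = 58+92+92+92+92+3+235 = 664 → 02 98.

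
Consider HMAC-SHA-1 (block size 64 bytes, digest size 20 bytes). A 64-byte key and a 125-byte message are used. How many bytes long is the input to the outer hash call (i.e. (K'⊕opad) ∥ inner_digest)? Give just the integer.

84

Key is 64 ≤ 64 bytes, zero-padded: |K'| = 64.
Outer input = (K'⊕opad) ∥ H(inner) → 64 + 20 = 84 bytes.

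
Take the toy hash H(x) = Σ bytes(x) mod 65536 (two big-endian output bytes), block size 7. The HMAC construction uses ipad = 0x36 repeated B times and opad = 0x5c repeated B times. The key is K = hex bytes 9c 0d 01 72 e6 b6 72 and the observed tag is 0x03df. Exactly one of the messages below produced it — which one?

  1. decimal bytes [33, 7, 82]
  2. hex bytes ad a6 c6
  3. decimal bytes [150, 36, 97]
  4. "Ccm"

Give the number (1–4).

Key hex bytes 9c 0d 01 72 e6 b6 72 is exactly B = 7 bytes: K' = 9c 0d 01 72 e6 b6 72.
K' ⊕ ipad = aa 3b 37 44 d0 80 44; K' ⊕ opad = c0 51 5d 2e ba ea 2e.
m1: inner = H(aa 3b 37 44 d0 80 44 21 07 52) = 03 6e; tag = H(c0 51 5d 2e ba ea 2e 03 6e) = 03df ← matches
m2: inner = H(aa 3b 37 44 d0 80 44 ad a6 c6) = 05 0d; tag = H(c0 51 5d 2e ba ea 2e 05 0d) = 0380
m3: inner = H(aa 3b 37 44 d0 80 44 96 24 61) = 04 0f; tag = H(c0 51 5d 2e ba ea 2e 04 0f) = 0381
m4: inner = H(aa 3b 37 44 d0 80 44 43 63 6d) = 04 07; tag = H(c0 51 5d 2e ba ea 2e 04 07) = 0379

1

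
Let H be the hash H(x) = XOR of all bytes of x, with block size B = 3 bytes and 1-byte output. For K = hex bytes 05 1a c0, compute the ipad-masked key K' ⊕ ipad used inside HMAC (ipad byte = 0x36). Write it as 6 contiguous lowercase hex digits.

Key hex bytes 05 1a c0 is exactly B = 3 bytes: K' = 05 1a c0.
XOR each byte with 0x36: 05⊕36=33, 1a⊕36=2c, c0⊕36=f6.

332cf6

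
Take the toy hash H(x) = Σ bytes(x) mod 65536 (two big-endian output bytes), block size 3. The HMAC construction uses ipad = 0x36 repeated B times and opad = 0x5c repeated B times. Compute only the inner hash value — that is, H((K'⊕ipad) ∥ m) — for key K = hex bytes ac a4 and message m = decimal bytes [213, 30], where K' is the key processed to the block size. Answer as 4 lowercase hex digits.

0255

Key hex bytes ac a4 is 2 bytes ≤ B = 3; zero-pad to 3 bytes: K' = ac a4 00.
K' ⊕ ipad = 9a 92 36.
Inner input = 9a 92 36 ∥ d5 1e.
Inner hash: sum = 154+146+54+213+30 = 597 → 02 55.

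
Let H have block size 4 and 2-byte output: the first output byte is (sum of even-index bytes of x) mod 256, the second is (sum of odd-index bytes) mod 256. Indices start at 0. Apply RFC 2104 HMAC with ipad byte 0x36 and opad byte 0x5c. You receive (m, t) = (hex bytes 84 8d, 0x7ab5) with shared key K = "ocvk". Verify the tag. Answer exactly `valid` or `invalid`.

Key "ocvk" = 6f 63 76 6b is exactly B = 4 bytes: K' = 6f 63 76 6b.
K' ⊕ ipad = 59 55 40 5d; K' ⊕ opad = 33 3f 2a 37.
Inner hash: even-index sum = 285 mod 256 = 29; odd-index sum = 319 mod 256 = 63 → 1d 3f.
Outer hash (recomputed tag): even-index sum = 122 mod 256 = 122; odd-index sum = 181 mod 256 = 181 → 7a b5.
Recomputed tag = 7ab5; claimed = 7ab5 → match.

valid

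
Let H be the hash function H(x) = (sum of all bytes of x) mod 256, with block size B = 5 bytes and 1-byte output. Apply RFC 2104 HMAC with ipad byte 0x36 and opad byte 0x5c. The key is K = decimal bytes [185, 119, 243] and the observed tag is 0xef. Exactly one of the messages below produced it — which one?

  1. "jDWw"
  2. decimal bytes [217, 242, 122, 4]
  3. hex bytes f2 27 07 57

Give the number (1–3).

3

Key decimal bytes [185, 119, 243] = b9 77 f3 is 3 bytes ≤ B = 5; zero-pad to 5 bytes: K' = b9 77 f3 00 00.
K' ⊕ ipad = 8f 41 c5 36 36; K' ⊕ opad = e5 2b af 5c 5c.
m1: inner = H(8f 41 c5 36 36 6a 44 57 77) = 7d; tag = H(e5 2b af 5c 5c 7d) = f4
m2: inner = H(8f 41 c5 36 36 d9 f2 7a 04) = 4a; tag = H(e5 2b af 5c 5c 4a) = c1
m3: inner = H(8f 41 c5 36 36 f2 27 07 57) = 78; tag = H(e5 2b af 5c 5c 78) = ef ← matches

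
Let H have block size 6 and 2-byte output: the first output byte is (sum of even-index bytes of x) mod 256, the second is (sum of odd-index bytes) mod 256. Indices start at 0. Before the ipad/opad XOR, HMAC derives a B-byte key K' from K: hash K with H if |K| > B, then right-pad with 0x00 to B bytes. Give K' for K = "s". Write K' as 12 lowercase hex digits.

Key "s" = 73 is 1 byte ≤ B = 6; zero-pad to 6 bytes: K' = 73 00 00 00 00 00.

730000000000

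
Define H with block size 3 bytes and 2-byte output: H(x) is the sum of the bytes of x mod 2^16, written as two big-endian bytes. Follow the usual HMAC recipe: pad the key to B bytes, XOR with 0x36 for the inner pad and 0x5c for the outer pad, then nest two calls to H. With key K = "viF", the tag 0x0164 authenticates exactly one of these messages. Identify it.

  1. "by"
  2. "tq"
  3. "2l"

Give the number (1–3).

Key "viF" = 76 69 46 is exactly B = 3 bytes: K' = 76 69 46.
K' ⊕ ipad = 40 5f 70; K' ⊕ opad = 2a 35 1a.
m1: inner = H(40 5f 70 62 79) = 01 ea; tag = H(2a 35 1a 01 ea) = 0164 ← matches
m2: inner = H(40 5f 70 74 71) = 01 f4; tag = H(2a 35 1a 01 f4) = 016e
m3: inner = H(40 5f 70 32 6c) = 01 ad; tag = H(2a 35 1a 01 ad) = 0127

1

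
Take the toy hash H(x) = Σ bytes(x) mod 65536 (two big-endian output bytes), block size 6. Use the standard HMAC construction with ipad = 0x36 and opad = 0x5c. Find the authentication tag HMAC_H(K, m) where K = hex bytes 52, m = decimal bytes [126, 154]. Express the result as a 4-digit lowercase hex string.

0266

Key hex bytes 52 is 1 byte ≤ B = 6; zero-pad to 6 bytes: K' = 52 00 00 00 00 00.
K' ⊕ ipad = 64 36 36 36 36 36.  K' ⊕ opad = 0e 5c 5c 5c 5c 5c.
Inner input = (K'⊕ipad) ∥ m = 64 36 36 36 36 36 ∥ 7e 9a.
Inner hash: sum = 100+54+54+54+54+54+126+154 = 650 → 02 8a.
Outer input = (K'⊕opad) ∥ inner = 0e 5c 5c 5c 5c 5c ∥ 02 8a.
Outer hash (tag): sum = 14+92+92+92+92+92+2+138 = 614 → 02 66.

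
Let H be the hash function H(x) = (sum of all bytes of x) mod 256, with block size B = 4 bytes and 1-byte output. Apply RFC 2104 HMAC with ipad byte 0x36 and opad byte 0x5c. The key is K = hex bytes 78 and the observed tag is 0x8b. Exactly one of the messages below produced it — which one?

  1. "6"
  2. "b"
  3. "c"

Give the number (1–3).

3

Key hex bytes 78 is 1 byte ≤ B = 4; zero-pad to 4 bytes: K' = 78 00 00 00.
K' ⊕ ipad = 4e 36 36 36; K' ⊕ opad = 24 5c 5c 5c.
m1: inner = H(4e 36 36 36 36) = 26; tag = H(24 5c 5c 5c 26) = 5e
m2: inner = H(4e 36 36 36 62) = 52; tag = H(24 5c 5c 5c 52) = 8a
m3: inner = H(4e 36 36 36 63) = 53; tag = H(24 5c 5c 5c 53) = 8b ← matches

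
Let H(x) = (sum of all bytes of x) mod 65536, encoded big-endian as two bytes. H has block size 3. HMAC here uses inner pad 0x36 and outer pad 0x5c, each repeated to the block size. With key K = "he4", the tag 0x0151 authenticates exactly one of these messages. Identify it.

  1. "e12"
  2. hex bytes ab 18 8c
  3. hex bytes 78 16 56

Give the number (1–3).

1

Key "he4" = 68 65 34 is exactly B = 3 bytes: K' = 68 65 34.
K' ⊕ ipad = 5e 53 02; K' ⊕ opad = 34 39 68.
m1: inner = H(5e 53 02 65 31 32) = 01 7b; tag = H(34 39 68 01 7b) = 0151 ← matches
m2: inner = H(5e 53 02 ab 18 8c) = 02 02; tag = H(34 39 68 02 02) = 00d9
m3: inner = H(5e 53 02 78 16 56) = 01 97; tag = H(34 39 68 01 97) = 016d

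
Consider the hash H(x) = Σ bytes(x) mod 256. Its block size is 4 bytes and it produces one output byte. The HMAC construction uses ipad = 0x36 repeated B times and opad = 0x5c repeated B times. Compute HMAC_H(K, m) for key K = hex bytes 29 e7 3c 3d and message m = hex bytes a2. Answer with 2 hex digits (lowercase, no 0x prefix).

98

Key hex bytes 29 e7 3c 3d is exactly B = 4 bytes: K' = 29 e7 3c 3d.
K' ⊕ ipad = 1f d1 0a 0b.  K' ⊕ opad = 75 bb 60 61.
Inner input = (K'⊕ipad) ∥ m = 1f d1 0a 0b ∥ a2.
Inner hash: sum = 31+209+10+11+162 = 423; mod 256 = 167 → a7.
Outer input = (K'⊕opad) ∥ inner = 75 bb 60 61 ∥ a7.
Outer hash (tag): sum = 117+187+96+97+167 = 664; mod 256 = 152 → 98.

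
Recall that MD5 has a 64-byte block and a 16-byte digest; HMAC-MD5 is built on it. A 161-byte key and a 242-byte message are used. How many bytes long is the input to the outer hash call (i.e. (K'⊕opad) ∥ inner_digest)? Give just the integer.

Key is 161 > 64 bytes, so it is hashed to 16 bytes then zero-padded to 64: |K'| = 64.
Outer input = (K'⊕opad) ∥ H(inner) → 64 + 16 = 80 bytes.

80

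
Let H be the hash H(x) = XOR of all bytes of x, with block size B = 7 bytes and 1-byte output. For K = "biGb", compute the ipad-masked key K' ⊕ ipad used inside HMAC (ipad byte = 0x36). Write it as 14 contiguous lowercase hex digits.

Key "biGb" = 62 69 47 62 is 4 bytes ≤ B = 7; zero-pad to 7 bytes: K' = 62 69 47 62 00 00 00.
XOR each byte with 0x36: 62⊕36=54, 69⊕36=5f, 47⊕36=71, 62⊕36=54, 00⊕36=36, 00⊕36=36, 00⊕36=36.

545f7154363636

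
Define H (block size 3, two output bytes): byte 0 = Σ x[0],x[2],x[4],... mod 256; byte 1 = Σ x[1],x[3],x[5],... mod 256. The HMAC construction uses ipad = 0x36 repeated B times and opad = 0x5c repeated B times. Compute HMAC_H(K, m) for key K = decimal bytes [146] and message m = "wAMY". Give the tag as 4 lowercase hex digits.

Key decimal bytes [146] = 92 is 1 byte ≤ B = 3; zero-pad to 3 bytes: K' = 92 00 00.
K' ⊕ ipad = a4 36 36.  K' ⊕ opad = ce 5c 5c.
Inner input = (K'⊕ipad) ∥ m = a4 36 36 ∥ 77 41 4d 59.
Inner hash: even-index sum = 372 mod 256 = 116; odd-index sum = 250 mod 256 = 250 → 74 fa.
Outer input = (K'⊕opad) ∥ inner = ce 5c 5c ∥ 74 fa.
Outer hash (tag): even-index sum = 548 mod 256 = 36; odd-index sum = 208 mod 256 = 208 → 24 d0.

24d0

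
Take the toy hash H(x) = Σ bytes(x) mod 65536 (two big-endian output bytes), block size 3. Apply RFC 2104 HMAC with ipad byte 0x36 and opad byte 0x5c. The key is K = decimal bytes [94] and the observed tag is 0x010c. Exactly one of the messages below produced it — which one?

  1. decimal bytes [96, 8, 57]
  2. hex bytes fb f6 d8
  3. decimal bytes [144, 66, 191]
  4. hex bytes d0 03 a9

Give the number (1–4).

4

Key decimal bytes [94] = 5e is 1 byte ≤ B = 3; zero-pad to 3 bytes: K' = 5e 00 00.
K' ⊕ ipad = 68 36 36; K' ⊕ opad = 02 5c 5c.
m1: inner = H(68 36 36 60 08 39) = 01 75; tag = H(02 5c 5c 01 75) = 0130
m2: inner = H(68 36 36 fb f6 d8) = 03 9d; tag = H(02 5c 5c 03 9d) = 015a
m3: inner = H(68 36 36 90 42 bf) = 02 65; tag = H(02 5c 5c 02 65) = 0121
m4: inner = H(68 36 36 d0 03 a9) = 02 50; tag = H(02 5c 5c 02 50) = 010c ← matches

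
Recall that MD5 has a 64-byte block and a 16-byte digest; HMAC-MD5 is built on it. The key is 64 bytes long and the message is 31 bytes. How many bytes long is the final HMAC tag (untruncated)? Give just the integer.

The tag is one MD5 digest: 16 bytes.

16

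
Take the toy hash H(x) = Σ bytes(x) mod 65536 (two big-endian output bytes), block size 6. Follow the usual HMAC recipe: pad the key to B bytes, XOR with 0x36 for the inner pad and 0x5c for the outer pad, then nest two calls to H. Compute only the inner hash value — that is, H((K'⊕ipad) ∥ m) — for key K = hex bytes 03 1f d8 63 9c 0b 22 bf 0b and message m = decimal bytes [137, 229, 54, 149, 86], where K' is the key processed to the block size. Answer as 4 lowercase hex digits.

Key hex bytes 03 1f d8 63 9c 0b 22 bf 0b is 9 bytes > B = 6, so hash it first: H(key) = 02 f0, then zero-pad to 6 bytes: K' = 02 f0 00 00 00 00.
K' ⊕ ipad = 34 c6 36 36 36 36.
Inner input = 34 c6 36 36 36 36 ∥ 89 e5 36 95 56.
Inner hash: sum = 52+198+54+54+54+54+137+229+54+149+86 = 1121 → 04 61.

0461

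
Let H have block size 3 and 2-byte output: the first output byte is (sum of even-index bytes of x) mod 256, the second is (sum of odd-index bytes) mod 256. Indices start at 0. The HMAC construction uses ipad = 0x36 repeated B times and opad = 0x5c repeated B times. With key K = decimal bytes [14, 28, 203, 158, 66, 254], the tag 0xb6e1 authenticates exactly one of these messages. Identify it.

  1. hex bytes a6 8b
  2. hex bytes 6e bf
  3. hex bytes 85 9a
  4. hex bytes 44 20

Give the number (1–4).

3

Key decimal bytes [14, 28, 203, 158, 66, 254] = 0e 1c cb 9e 42 fe is 6 bytes > B = 3, so hash it first: H(key) = 1b b8, then zero-pad to 3 bytes: K' = 1b b8 00.
K' ⊕ ipad = 2d 8e 36; K' ⊕ opad = 47 e4 5c.
m1: inner = H(2d 8e 36 a6 8b) = ee 34; tag = H(47 e4 5c ee 34) = d7d2
m2: inner = H(2d 8e 36 6e bf) = 22 fc; tag = H(47 e4 5c 22 fc) = 9f06
m3: inner = H(2d 8e 36 85 9a) = fd 13; tag = H(47 e4 5c fd 13) = b6e1 ← matches
m4: inner = H(2d 8e 36 44 20) = 83 d2; tag = H(47 e4 5c 83 d2) = 7567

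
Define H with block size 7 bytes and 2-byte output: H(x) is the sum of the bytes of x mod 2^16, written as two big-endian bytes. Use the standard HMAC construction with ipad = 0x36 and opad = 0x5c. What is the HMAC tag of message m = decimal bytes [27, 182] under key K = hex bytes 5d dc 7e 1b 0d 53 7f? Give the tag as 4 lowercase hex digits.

01f4

Key hex bytes 5d dc 7e 1b 0d 53 7f is exactly B = 7 bytes: K' = 5d dc 7e 1b 0d 53 7f.
K' ⊕ ipad = 6b ea 48 2d 3b 65 49.  K' ⊕ opad = 01 80 22 47 51 0f 23.
Inner input = (K'⊕ipad) ∥ m = 6b ea 48 2d 3b 65 49 ∥ 1b b6.
Inner hash: sum = 107+234+72+45+59+101+73+27+182 = 900 → 03 84.
Outer input = (K'⊕opad) ∥ inner = 01 80 22 47 51 0f 23 ∥ 03 84.
Outer hash (tag): sum = 1+128+34+71+81+15+35+3+132 = 500 → 01 f4.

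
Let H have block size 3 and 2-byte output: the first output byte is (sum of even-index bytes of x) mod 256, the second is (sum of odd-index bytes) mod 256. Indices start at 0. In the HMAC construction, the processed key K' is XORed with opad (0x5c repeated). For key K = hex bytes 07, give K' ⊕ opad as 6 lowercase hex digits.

5b5c5c

Key hex bytes 07 is 1 byte ≤ B = 3; zero-pad to 3 bytes: K' = 07 00 00.
XOR each byte with 0x5c: 07⊕5c=5b, 00⊕5c=5c, 00⊕5c=5c.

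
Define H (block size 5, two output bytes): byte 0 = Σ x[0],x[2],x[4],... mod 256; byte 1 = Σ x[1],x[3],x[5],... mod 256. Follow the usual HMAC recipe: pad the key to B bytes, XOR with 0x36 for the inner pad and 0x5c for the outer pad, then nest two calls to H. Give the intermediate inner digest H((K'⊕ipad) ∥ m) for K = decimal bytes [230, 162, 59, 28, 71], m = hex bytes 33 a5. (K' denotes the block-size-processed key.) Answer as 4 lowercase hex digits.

f3f1

Key decimal bytes [230, 162, 59, 28, 71] = e6 a2 3b 1c 47 is exactly B = 5 bytes: K' = e6 a2 3b 1c 47.
K' ⊕ ipad = d0 94 0d 2a 71.
Inner input = d0 94 0d 2a 71 ∥ 33 a5.
Inner hash: even-index sum = 499 mod 256 = 243; odd-index sum = 241 mod 256 = 241 → f3 f1.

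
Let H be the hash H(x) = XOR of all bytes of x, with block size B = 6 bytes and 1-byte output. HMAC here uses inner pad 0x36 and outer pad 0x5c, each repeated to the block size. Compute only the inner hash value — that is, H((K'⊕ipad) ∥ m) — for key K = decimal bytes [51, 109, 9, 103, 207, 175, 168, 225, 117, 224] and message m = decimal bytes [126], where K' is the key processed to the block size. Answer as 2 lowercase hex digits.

f2

Key decimal bytes [51, 109, 9, 103, 207, 175, 168, 225, 117, 224] = 33 6d 09 67 cf af a8 e1 75 e0 is 10 bytes > B = 6, so hash it first: H(key) = 8c, then zero-pad to 6 bytes: K' = 8c 00 00 00 00 00.
K' ⊕ ipad = ba 36 36 36 36 36.
Inner input = ba 36 36 36 36 36 ∥ 7e.
Inner hash: XOR ba⊕36⊕36⊕36⊕36⊕36⊕7e = f2.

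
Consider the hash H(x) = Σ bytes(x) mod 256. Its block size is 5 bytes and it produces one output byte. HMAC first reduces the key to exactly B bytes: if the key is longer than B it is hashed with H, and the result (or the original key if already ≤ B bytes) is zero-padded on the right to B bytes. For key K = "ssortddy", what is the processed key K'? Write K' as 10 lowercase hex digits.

7c00000000

|K| = 8 > B = 5, so first hash the key.
H(K): sum = 115+115+111+114+116+100+100+121 = 892; mod 256 = 124 → 7c.
Zero-pad H(K) = 7c to 5 bytes: K' = 7c 00 00 00 00.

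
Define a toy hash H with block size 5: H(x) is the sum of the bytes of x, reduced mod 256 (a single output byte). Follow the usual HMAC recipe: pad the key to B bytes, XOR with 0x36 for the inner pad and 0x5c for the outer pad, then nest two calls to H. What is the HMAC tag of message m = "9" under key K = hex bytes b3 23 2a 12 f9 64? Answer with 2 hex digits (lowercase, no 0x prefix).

Key hex bytes b3 23 2a 12 f9 64 is 6 bytes > B = 5, so hash it first: H(key) = 6f, then zero-pad to 5 bytes: K' = 6f 00 00 00 00.
K' ⊕ ipad = 59 36 36 36 36.  K' ⊕ opad = 33 5c 5c 5c 5c.
Inner input = (K'⊕ipad) ∥ m = 59 36 36 36 36 ∥ 39.
Inner hash: sum = 89+54+54+54+54+57 = 362; mod 256 = 106 → 6a.
Outer input = (K'⊕opad) ∥ inner = 33 5c 5c 5c 5c ∥ 6a.
Outer hash (tag): sum = 51+92+92+92+92+106 = 525; mod 256 = 13 → 0d.

0d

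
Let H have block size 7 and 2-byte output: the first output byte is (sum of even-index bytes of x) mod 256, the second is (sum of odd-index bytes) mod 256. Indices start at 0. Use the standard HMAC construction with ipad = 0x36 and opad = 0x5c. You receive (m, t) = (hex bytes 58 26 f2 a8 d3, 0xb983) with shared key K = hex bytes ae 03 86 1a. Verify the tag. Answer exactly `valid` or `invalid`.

Key hex bytes ae 03 86 1a is 4 bytes ≤ B = 7; zero-pad to 7 bytes: K' = ae 03 86 1a 00 00 00.
K' ⊕ ipad = 98 35 b0 2c 36 36 36; K' ⊕ opad = f2 5f da 46 5c 5c 5c.
Inner hash: even-index sum = 642 mod 256 = 130; odd-index sum = 692 mod 256 = 180 → 82 b4.
Outer hash (recomputed tag): even-index sum = 824 mod 256 = 56; odd-index sum = 387 mod 256 = 131 → 38 83.
Recomputed tag = 3883; claimed = b983 → mismatch.

invalid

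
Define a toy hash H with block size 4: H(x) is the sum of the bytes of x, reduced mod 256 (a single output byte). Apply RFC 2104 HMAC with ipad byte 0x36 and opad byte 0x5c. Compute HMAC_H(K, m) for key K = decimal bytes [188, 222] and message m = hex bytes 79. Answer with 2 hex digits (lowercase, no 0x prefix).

71

Key decimal bytes [188, 222] = bc de is 2 bytes ≤ B = 4; zero-pad to 4 bytes: K' = bc de 00 00.
K' ⊕ ipad = 8a e8 36 36.  K' ⊕ opad = e0 82 5c 5c.
Inner input = (K'⊕ipad) ∥ m = 8a e8 36 36 ∥ 79.
Inner hash: sum = 138+232+54+54+121 = 599; mod 256 = 87 → 57.
Outer input = (K'⊕opad) ∥ inner = e0 82 5c 5c ∥ 57.
Outer hash (tag): sum = 224+130+92+92+87 = 625; mod 256 = 113 → 71.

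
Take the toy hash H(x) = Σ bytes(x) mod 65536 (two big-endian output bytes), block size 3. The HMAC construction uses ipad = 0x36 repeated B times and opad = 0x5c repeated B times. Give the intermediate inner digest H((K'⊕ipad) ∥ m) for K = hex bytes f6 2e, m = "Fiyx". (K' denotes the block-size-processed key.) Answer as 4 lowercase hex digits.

Key hex bytes f6 2e is 2 bytes ≤ B = 3; zero-pad to 3 bytes: K' = f6 2e 00.
K' ⊕ ipad = c0 18 36.
Inner input = c0 18 36 ∥ 46 69 79 78.
Inner hash: sum = 192+24+54+70+105+121+120 = 686 → 02 ae.

02ae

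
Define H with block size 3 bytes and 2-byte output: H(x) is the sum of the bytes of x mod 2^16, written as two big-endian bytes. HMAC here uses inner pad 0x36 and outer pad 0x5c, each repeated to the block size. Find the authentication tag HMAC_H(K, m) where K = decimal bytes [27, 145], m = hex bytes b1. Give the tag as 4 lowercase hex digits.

Key decimal bytes [27, 145] = 1b 91 is 2 bytes ≤ B = 3; zero-pad to 3 bytes: K' = 1b 91 00.
K' ⊕ ipad = 2d a7 36.  K' ⊕ opad = 47 cd 5c.
Inner input = (K'⊕ipad) ∥ m = 2d a7 36 ∥ b1.
Inner hash: sum = 45+167+54+177 = 443 → 01 bb.
Outer input = (K'⊕opad) ∥ inner = 47 cd 5c ∥ 01 bb.
Outer hash (tag): sum = 71+205+92+1+187 = 556 → 02 2c.

022c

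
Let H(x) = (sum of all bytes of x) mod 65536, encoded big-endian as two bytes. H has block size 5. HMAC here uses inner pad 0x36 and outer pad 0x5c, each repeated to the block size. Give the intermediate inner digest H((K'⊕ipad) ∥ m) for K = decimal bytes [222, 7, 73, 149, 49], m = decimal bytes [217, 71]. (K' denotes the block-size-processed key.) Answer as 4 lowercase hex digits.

0362

Key decimal bytes [222, 7, 73, 149, 49] = de 07 49 95 31 is exactly B = 5 bytes: K' = de 07 49 95 31.
K' ⊕ ipad = e8 31 7f a3 07.
Inner input = e8 31 7f a3 07 ∥ d9 47.
Inner hash: sum = 232+49+127+163+7+217+71 = 866 → 03 62.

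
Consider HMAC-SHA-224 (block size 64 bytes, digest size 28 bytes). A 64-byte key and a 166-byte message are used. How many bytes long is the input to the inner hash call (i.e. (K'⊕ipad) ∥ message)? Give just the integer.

Key is 64 ≤ 64 bytes, zero-padded: |K'| = 64.
Inner input = (K'⊕ipad) ∥ m → 64 + 166 = 230 bytes.

230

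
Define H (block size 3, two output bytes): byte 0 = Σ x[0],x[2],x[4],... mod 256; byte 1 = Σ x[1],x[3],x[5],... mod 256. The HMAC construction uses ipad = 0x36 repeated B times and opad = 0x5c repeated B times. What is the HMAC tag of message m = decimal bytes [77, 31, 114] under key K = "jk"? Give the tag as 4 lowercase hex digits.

aee8

Key "jk" = 6a 6b is 2 bytes ≤ B = 3; zero-pad to 3 bytes: K' = 6a 6b 00.
K' ⊕ ipad = 5c 5d 36.  K' ⊕ opad = 36 37 5c.
Inner input = (K'⊕ipad) ∥ m = 5c 5d 36 ∥ 4d 1f 72.
Inner hash: even-index sum = 177 mod 256 = 177; odd-index sum = 284 mod 256 = 28 → b1 1c.
Outer input = (K'⊕opad) ∥ inner = 36 37 5c ∥ b1 1c.
Outer hash (tag): even-index sum = 174 mod 256 = 174; odd-index sum = 232 mod 256 = 232 → ae e8.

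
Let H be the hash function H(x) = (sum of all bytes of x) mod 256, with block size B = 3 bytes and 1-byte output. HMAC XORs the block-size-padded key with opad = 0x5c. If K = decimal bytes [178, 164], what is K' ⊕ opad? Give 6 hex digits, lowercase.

Key decimal bytes [178, 164] = b2 a4 is 2 bytes ≤ B = 3; zero-pad to 3 bytes: K' = b2 a4 00.
XOR each byte with 0x5c: b2⊕5c=ee, a4⊕5c=f8, 00⊕5c=5c.

eef85c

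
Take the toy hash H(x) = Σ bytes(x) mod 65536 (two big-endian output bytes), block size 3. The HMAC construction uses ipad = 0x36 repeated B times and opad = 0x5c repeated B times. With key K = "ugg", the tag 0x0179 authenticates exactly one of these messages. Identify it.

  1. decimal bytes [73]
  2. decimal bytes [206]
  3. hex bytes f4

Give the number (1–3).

Key "ugg" = 75 67 67 is exactly B = 3 bytes: K' = 75 67 67.
K' ⊕ ipad = 43 51 51; K' ⊕ opad = 29 3b 3b.
m1: inner = H(43 51 51 49) = 01 2e; tag = H(29 3b 3b 01 2e) = 00ce
m2: inner = H(43 51 51 ce) = 01 b3; tag = H(29 3b 3b 01 b3) = 0153
m3: inner = H(43 51 51 f4) = 01 d9; tag = H(29 3b 3b 01 d9) = 0179 ← matches

3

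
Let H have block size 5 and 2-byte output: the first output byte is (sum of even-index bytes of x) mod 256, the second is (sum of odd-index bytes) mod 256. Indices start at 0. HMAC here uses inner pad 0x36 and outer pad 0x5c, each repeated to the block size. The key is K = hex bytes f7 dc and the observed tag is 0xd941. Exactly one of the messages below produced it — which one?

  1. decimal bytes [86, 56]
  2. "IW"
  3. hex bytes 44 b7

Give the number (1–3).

1

Key hex bytes f7 dc is 2 bytes ≤ B = 5; zero-pad to 5 bytes: K' = f7 dc 00 00 00.
K' ⊕ ipad = c1 ea 36 36 36; K' ⊕ opad = ab 80 5c 5c 5c.
m1: inner = H(c1 ea 36 36 36 56 38) = 65 76; tag = H(ab 80 5c 5c 5c 65 76) = d941 ← matches
m2: inner = H(c1 ea 36 36 36 49 57) = 84 69; tag = H(ab 80 5c 5c 5c 84 69) = cc60
m3: inner = H(c1 ea 36 36 36 44 b7) = e4 64; tag = H(ab 80 5c 5c 5c e4 64) = c7c0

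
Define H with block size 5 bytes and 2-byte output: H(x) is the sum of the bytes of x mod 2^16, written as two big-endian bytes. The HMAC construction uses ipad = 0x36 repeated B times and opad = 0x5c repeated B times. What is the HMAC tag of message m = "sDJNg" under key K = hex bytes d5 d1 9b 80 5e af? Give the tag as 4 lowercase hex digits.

028d

Key hex bytes d5 d1 9b 80 5e af is 6 bytes > B = 5, so hash it first: H(key) = 03 ce, then zero-pad to 5 bytes: K' = 03 ce 00 00 00.
K' ⊕ ipad = 35 f8 36 36 36.  K' ⊕ opad = 5f 92 5c 5c 5c.
Inner input = (K'⊕ipad) ∥ m = 35 f8 36 36 36 ∥ 73 44 4a 4e 67.
Inner hash: sum = 53+248+54+54+54+115+68+74+78+103 = 901 → 03 85.
Outer input = (K'⊕opad) ∥ inner = 5f 92 5c 5c 5c ∥ 03 85.
Outer hash (tag): sum = 95+146+92+92+92+3+133 = 653 → 02 8d.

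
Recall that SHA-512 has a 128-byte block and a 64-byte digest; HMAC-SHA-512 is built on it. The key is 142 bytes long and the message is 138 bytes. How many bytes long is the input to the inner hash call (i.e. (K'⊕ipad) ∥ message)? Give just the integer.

266

Key is 142 > 128 bytes, so it is hashed to 64 bytes then zero-padded to 128: |K'| = 128.
Inner input = (K'⊕ipad) ∥ m → 128 + 138 = 266 bytes.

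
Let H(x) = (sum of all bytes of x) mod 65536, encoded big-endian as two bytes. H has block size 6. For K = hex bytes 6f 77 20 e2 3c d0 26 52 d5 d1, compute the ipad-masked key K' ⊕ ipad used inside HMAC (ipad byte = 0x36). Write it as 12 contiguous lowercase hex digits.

Key hex bytes 6f 77 20 e2 3c d0 26 52 d5 d1 is 10 bytes > B = 6, so hash it first: H(key) = 05 12, then zero-pad to 6 bytes: K' = 05 12 00 00 00 00.
XOR each byte with 0x36: 05⊕36=33, 12⊕36=24, 00⊕36=36, 00⊕36=36, 00⊕36=36, 00⊕36=36.

332436363636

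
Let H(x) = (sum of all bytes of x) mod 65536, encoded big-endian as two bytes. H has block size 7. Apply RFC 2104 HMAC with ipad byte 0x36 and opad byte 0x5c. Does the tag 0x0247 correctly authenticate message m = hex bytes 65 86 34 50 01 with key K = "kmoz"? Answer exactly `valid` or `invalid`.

valid

Key "kmoz" = 6b 6d 6f 7a is 4 bytes ≤ B = 7; zero-pad to 7 bytes: K' = 6b 6d 6f 7a 00 00 00.
K' ⊕ ipad = 5d 5b 59 4c 36 36 36; K' ⊕ opad = 37 31 33 26 5c 5c 5c.
Inner hash: sum = 93+91+89+76+54+54+54+101+134+52+80+1 = 879 → 03 6f.
Outer hash (recomputed tag): sum = 55+49+51+38+92+92+92+3+111 = 583 → 02 47.
Recomputed tag = 0247; claimed = 0247 → match.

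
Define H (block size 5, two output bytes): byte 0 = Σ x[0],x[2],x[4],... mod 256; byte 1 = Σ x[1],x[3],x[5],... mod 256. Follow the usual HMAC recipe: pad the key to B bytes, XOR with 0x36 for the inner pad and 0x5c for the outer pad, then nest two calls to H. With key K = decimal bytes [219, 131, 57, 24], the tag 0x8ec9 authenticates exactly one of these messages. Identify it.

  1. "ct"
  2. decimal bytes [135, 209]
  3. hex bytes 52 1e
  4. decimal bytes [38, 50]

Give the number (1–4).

1

Key decimal bytes [219, 131, 57, 24] = db 83 39 18 is 4 bytes ≤ B = 5; zero-pad to 5 bytes: K' = db 83 39 18 00.
K' ⊕ ipad = ed b5 0f 2e 36; K' ⊕ opad = 87 df 65 44 5c.
m1: inner = H(ed b5 0f 2e 36 63 74) = a6 46; tag = H(87 df 65 44 5c a6 46) = 8ec9 ← matches
m2: inner = H(ed b5 0f 2e 36 87 d1) = 03 6a; tag = H(87 df 65 44 5c 03 6a) = b226
m3: inner = H(ed b5 0f 2e 36 52 1e) = 50 35; tag = H(87 df 65 44 5c 50 35) = 7d73
m4: inner = H(ed b5 0f 2e 36 26 32) = 64 09; tag = H(87 df 65 44 5c 64 09) = 5187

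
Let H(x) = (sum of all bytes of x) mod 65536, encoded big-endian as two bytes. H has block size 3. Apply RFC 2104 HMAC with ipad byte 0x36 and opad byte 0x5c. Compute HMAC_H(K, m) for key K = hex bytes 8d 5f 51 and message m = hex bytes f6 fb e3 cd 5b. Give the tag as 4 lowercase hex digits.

016d

Key hex bytes 8d 5f 51 is exactly B = 3 bytes: K' = 8d 5f 51.
K' ⊕ ipad = bb 69 67.  K' ⊕ opad = d1 03 0d.
Inner input = (K'⊕ipad) ∥ m = bb 69 67 ∥ f6 fb e3 cd 5b.
Inner hash: sum = 187+105+103+246+251+227+205+91 = 1415 → 05 87.
Outer input = (K'⊕opad) ∥ inner = d1 03 0d ∥ 05 87.
Outer hash (tag): sum = 209+3+13+5+135 = 365 → 01 6d.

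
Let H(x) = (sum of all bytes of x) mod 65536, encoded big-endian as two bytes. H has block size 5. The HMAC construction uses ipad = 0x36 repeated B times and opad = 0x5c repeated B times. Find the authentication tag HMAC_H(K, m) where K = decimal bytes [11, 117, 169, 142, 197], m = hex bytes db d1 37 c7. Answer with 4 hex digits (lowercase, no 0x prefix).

Key decimal bytes [11, 117, 169, 142, 197] = 0b 75 a9 8e c5 is exactly B = 5 bytes: K' = 0b 75 a9 8e c5.
K' ⊕ ipad = 3d 43 9f b8 f3.  K' ⊕ opad = 57 29 f5 d2 99.
Inner input = (K'⊕ipad) ∥ m = 3d 43 9f b8 f3 ∥ db d1 37 c7.
Inner hash: sum = 61+67+159+184+243+219+209+55+199 = 1396 → 05 74.
Outer input = (K'⊕opad) ∥ inner = 57 29 f5 d2 99 ∥ 05 74.
Outer hash (tag): sum = 87+41+245+210+153+5+116 = 857 → 03 59.

0359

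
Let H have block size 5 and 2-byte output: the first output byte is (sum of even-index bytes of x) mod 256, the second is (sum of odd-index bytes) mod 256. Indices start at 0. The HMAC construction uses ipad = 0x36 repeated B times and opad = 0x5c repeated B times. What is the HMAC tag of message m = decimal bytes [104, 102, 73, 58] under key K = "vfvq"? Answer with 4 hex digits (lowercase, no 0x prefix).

Key "vfvq" = 76 66 76 71 is 4 bytes ≤ B = 5; zero-pad to 5 bytes: K' = 76 66 76 71 00.
K' ⊕ ipad = 40 50 40 47 36.  K' ⊕ opad = 2a 3a 2a 2d 5c.
Inner input = (K'⊕ipad) ∥ m = 40 50 40 47 36 ∥ 68 66 49 3a.
Inner hash: even-index sum = 342 mod 256 = 86; odd-index sum = 328 mod 256 = 72 → 56 48.
Outer input = (K'⊕opad) ∥ inner = 2a 3a 2a 2d 5c ∥ 56 48.
Outer hash (tag): even-index sum = 248 mod 256 = 248; odd-index sum = 189 mod 256 = 189 → f8 bd.

f8bd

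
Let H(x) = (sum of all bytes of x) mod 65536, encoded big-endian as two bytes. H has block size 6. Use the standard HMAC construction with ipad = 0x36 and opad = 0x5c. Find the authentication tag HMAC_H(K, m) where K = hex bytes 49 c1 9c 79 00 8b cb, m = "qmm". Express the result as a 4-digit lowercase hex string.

0295

Key hex bytes 49 c1 9c 79 00 8b cb is 7 bytes > B = 6, so hash it first: H(key) = 03 75, then zero-pad to 6 bytes: K' = 03 75 00 00 00 00.
K' ⊕ ipad = 35 43 36 36 36 36.  K' ⊕ opad = 5f 29 5c 5c 5c 5c.
Inner input = (K'⊕ipad) ∥ m = 35 43 36 36 36 36 ∥ 71 6d 6d.
Inner hash: sum = 53+67+54+54+54+54+113+109+109 = 667 → 02 9b.
Outer input = (K'⊕opad) ∥ inner = 5f 29 5c 5c 5c 5c ∥ 02 9b.
Outer hash (tag): sum = 95+41+92+92+92+92+2+155 = 661 → 02 95.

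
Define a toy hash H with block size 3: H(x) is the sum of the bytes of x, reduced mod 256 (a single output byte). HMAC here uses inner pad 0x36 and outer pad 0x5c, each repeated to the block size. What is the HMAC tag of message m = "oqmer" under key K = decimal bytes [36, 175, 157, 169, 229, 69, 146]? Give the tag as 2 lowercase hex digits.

b4

Key decimal bytes [36, 175, 157, 169, 229, 69, 146] = 24 af 9d a9 e5 45 92 is 7 bytes > B = 3, so hash it first: H(key) = d5, then zero-pad to 3 bytes: K' = d5 00 00.
K' ⊕ ipad = e3 36 36.  K' ⊕ opad = 89 5c 5c.
Inner input = (K'⊕ipad) ∥ m = e3 36 36 ∥ 6f 71 6d 65 72.
Inner hash: sum = 227+54+54+111+113+109+101+114 = 883; mod 256 = 115 → 73.
Outer input = (K'⊕opad) ∥ inner = 89 5c 5c ∥ 73.
Outer hash (tag): sum = 137+92+92+115 = 436; mod 256 = 180 → b4.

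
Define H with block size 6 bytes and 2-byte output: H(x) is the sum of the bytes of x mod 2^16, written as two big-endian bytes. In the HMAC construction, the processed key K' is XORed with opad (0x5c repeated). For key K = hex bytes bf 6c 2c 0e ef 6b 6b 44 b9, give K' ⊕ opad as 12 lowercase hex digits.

Key hex bytes bf 6c 2c 0e ef 6b 6b 44 b9 is 9 bytes > B = 6, so hash it first: H(key) = 04 27, then zero-pad to 6 bytes: K' = 04 27 00 00 00 00.
XOR each byte with 0x5c: 04⊕5c=58, 27⊕5c=7b, 00⊕5c=5c, 00⊕5c=5c, 00⊕5c=5c, 00⊕5c=5c.

587b5c5c5c5c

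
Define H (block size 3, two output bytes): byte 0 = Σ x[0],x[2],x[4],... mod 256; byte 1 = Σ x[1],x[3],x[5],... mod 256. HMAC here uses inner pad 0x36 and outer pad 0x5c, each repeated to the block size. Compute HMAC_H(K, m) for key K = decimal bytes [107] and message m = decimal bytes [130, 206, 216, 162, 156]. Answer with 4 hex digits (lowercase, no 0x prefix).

bf5f

Key decimal bytes [107] = 6b is 1 byte ≤ B = 3; zero-pad to 3 bytes: K' = 6b 00 00.
K' ⊕ ipad = 5d 36 36.  K' ⊕ opad = 37 5c 5c.
Inner input = (K'⊕ipad) ∥ m = 5d 36 36 ∥ 82 ce d8 a2 9c.
Inner hash: even-index sum = 515 mod 256 = 3; odd-index sum = 556 mod 256 = 44 → 03 2c.
Outer input = (K'⊕opad) ∥ inner = 37 5c 5c ∥ 03 2c.
Outer hash (tag): even-index sum = 191 mod 256 = 191; odd-index sum = 95 mod 256 = 95 → bf 5f.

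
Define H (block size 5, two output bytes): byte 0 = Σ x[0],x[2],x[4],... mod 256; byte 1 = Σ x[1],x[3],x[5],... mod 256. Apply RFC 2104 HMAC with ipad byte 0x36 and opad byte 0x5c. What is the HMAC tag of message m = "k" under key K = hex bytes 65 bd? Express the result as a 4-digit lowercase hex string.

Key hex bytes 65 bd is 2 bytes ≤ B = 5; zero-pad to 5 bytes: K' = 65 bd 00 00 00.
K' ⊕ ipad = 53 8b 36 36 36.  K' ⊕ opad = 39 e1 5c 5c 5c.
Inner input = (K'⊕ipad) ∥ m = 53 8b 36 36 36 ∥ 6b.
Inner hash: even-index sum = 191 mod 256 = 191; odd-index sum = 300 mod 256 = 44 → bf 2c.
Outer input = (K'⊕opad) ∥ inner = 39 e1 5c 5c 5c ∥ bf 2c.
Outer hash (tag): even-index sum = 285 mod 256 = 29; odd-index sum = 508 mod 256 = 252 → 1d fc.

1dfc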